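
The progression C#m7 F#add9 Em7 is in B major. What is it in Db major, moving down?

Ebm7 Abadd9 Gbm7

B major down to Db major is an augmented sixth; each chord root moves by that interval while the quality stays the same.
C#m7: root C# down an augmented sixth → Eb, giving Ebm7.
F#add9: root F# down an augmented sixth → Ab, giving Abadd9.
Em7: root E down an augmented sixth → Gb, giving Gbm7.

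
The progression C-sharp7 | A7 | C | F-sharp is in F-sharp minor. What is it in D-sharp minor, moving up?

A#7 F#7 A D#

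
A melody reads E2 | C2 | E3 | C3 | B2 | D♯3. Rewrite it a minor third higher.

G2 Eb2 G3 Eb3 D3 F#3

E2: a third up reaches G, and 3 semitones makes it G2.
A minor third up from C2 gives Eb2.
E3 up a minor third is G3.
A minor third up from C3 gives Eb3.
B2 up a minor third is D3.
D#3: a third up reaches F, and 3 semitones makes it F#3.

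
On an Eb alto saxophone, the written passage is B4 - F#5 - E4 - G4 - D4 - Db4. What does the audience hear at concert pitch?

The Eb alto saxophone sounds a major sixth below written, so transpose each written note down a major sixth.
B4 to D4
F#5 to A4
E4 to G3
G4 to Bb3
D4 to F3
Db4 to Fb3

D4 A4 G3 Bb3 F3 Fb3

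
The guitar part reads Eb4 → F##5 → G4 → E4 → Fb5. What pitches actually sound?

Eb3 F##4 G3 E3 Fb4

Written C4 on the guitar sounds as C3, a perfect octave lower; apply that shift to every note.
Eb4 to Eb3
F##5 to F##4
G4 to G3
E4 to E3
Fb5 to Fb4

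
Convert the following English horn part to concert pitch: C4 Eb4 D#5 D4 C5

The English horn sounds a perfect fifth below written, so transpose each written note down a perfect fifth.
C4 → F3
Eb4 → Ab3
D#5 → G#4
D4 → G3
C5 → F4

F3 Ab3 G#4 G3 F4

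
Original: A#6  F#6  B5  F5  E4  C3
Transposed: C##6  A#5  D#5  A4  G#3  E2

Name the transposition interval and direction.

down a minor sixth

Take the first pair: A#6 → C##6. A to C spans 6 letter names, so the interval is some kind of sixth.
C##6 to A#6 is 8 semitones, which makes it a minor sixth; the second version is lower, so the direction is down.
Checking another pair — C3 → E2 — gives the same interval.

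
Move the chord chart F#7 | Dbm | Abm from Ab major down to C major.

Ab major down to C major is a minor sixth; each chord root moves by that interval while the quality stays the same.
F#7: root F# down a minor sixth → A#, giving A#7.
Dbm: root Db down a minor sixth → F, giving Fm.
Abm: root Ab down a minor sixth → C, giving Cm.

A#7 Fm Cm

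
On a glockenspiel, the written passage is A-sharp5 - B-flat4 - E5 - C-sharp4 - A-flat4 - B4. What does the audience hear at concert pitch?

A#7 Bb6 E7 C#6 Ab6 B6

The glockenspiel sounds a perfect fifteenth above written, so transpose each written note up a perfect fifteenth.
A#5 becomes A#7
Bb4 becomes Bb6
E5 becomes E7
C#4 becomes C#6
Ab4 becomes Ab6
B4 becomes B6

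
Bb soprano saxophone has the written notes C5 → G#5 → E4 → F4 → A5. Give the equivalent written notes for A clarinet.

Db5 A5 F4 Gb4 Bb5

First find concert pitch: the Bb soprano saxophone sounds a major second below written, so C5 G#5 E4 F4 A5 sounds Bb4 F#5 D4 Eb4 G5.
Then write for A clarinet: it sounds a minor third below written, so the part must be a minor third above concert.
Bb4 → Db5
F#5 → A5
D4 → F4
Eb4 → Gb4
G5 → Bb5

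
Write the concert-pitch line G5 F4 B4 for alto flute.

Written C4 sounds as G3 on the alto flute, so concert pitches are written a perfect fourth up.
G5 gives C6
F4 gives Bb4
B4 gives E5

C6 Bb4 E5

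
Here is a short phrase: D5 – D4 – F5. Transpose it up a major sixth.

D5 -> B5
D4 -> B4
F5 -> D6

B5 B4 D6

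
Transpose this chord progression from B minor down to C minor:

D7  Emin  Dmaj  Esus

B minor down to C minor is a major seventh; each chord root moves by that interval while the quality stays the same.
D7: root D down a major seventh → Eb, giving Eb7.
Emin: root E down a major seventh → F, giving Fmin.
Dmaj: root D down a major seventh → Eb, giving Ebmaj.
Esus: root E down a major seventh → F, giving Fsus.

Eb7 Fmin Ebmaj Fsus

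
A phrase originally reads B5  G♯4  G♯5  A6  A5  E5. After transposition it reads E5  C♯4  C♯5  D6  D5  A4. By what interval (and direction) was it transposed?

down a perfect fifth

Take the first pair: B5 → E5. B to E spans 5 letter names, so the interval is some kind of fifth.
E5 to B5 is 7 semitones, which makes it a perfect fifth; the second version is lower, so the direction is down.
Checking another pair — E5 → A4 — gives the same interval.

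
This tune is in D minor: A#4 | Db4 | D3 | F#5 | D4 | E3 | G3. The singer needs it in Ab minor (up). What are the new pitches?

E5 Abb4 Ab3 C6 Ab4 Bb3 Db4

From D up to Ab is a diminished fifth; apply that to each pitch.
A#4 to E5
Db4 to Abb4
D3 to Ab3
F#5 to C6
D4 to Ab4
E3 to Bb3
G3 to Db4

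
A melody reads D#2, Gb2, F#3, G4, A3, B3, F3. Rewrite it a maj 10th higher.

D#2 up a major tenth is F##3.
Gb2: a tenth up reaches B, and 16 semitones makes it Bb3.
A major tenth up from F#3 gives A#4.
G4: a tenth up reaches B, and 16 semitones makes it B5.
A major tenth up from A3 gives C#5.
B3 up a major tenth is D#5.
F3: a tenth up reaches A, and 16 semitones makes it A4.

F##3 Bb3 A#4 B5 C#5 D#5 A4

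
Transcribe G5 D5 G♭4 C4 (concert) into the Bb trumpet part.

A5 E5 Ab4 D4

Written C4 sounds as Bb3 on the Bb trumpet, so concert pitches are written a major second up.
G5 to A5
D5 to E5
Gb4 to Ab4
C4 to D4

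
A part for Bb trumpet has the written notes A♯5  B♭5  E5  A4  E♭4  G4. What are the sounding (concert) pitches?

The Bb trumpet sounds a major second below written, so transpose each written note down a major second.
A#5 becomes G#5
Bb5 becomes Ab5
E5 becomes D5
A4 becomes G4
Eb4 becomes Db4
G4 becomes F4

G#5 Ab5 D5 G4 Db4 F4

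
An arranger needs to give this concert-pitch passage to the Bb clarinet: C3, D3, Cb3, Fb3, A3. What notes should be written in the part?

D3 E3 Db3 Gb3 B3

Written C4 sounds as Bb3 on the Bb clarinet, so concert pitches are written a major second up.
C3 -> D3
D3 -> E3
Cb3 -> Db3
Fb3 -> Gb3
A3 -> B3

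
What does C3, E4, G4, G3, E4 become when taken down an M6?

C3 becomes Eb2
E4 becomes G3
G4 becomes Bb3
G3 becomes Bb2
E4 becomes G3

Eb2 G3 Bb3 Bb2 G3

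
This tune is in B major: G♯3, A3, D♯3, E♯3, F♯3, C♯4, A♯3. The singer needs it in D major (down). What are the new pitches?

B2 C3 F#2 G#2 A2 E3 C#3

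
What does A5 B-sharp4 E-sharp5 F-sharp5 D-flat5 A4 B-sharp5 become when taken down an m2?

G#5 A##4 D##5 E#5 C5 G#4 A##5

A5 -> G#5
B#4 -> A##4
E#5 -> D##5
F#5 -> E#5
Db5 -> C5
A4 -> G#4
B#5 -> A##5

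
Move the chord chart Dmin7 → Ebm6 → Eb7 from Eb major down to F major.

Eb major down to F major is a minor seventh; each chord root moves by that interval while the quality stays the same.
Dmin7: root D down a minor seventh → E, giving Emin7.
Ebm6: root Eb down a minor seventh → F, giving Fm6.
Eb7: root Eb down a minor seventh → F, giving F7.

Emin7 Fm6 F7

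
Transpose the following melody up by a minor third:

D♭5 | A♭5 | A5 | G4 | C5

Db5: a third up reaches F, and 3 semitones makes it Fb5.
Ab5 up a minor third is Cb6.
A5 up a minor third is C6.
G4: a third up reaches B, and 3 semitones makes it Bb4.
A minor third up from C5 gives Eb5.

Fb5 Cb6 C6 Bb4 Eb5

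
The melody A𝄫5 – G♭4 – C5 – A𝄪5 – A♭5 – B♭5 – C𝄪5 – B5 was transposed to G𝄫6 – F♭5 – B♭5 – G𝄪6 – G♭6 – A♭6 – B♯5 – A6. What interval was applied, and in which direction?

Take the first pair: Abb5 → Gbb6. A to G spans 7 letter names, so the interval is some kind of seventh.
Abb5 to Gbb6 is 10 semitones, which makes it a minor seventh; the second version is higher, so the direction is up.
Checking another pair — B5 → A6 — gives the same interval.

up a minor seventh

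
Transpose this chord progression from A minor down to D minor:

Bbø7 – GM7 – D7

A minor down to D minor is a perfect fifth; each chord root moves by that interval while the quality stays the same.
Bbø7: root Bb down a perfect fifth → Eb, giving Ebø7.
GM7: root G down a perfect fifth → C, giving CM7.
D7: root D down a perfect fifth → G, giving G7.

Ebø7 CM7 G7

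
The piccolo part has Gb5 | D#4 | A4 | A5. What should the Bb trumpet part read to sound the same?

Ab6 E#5 B5 B6

First find concert pitch: the piccolo sounds a perfect octave above written, so Gb5 D#4 A4 A5 sounds Gb6 D#5 A5 A6.
Then write for Bb trumpet: it sounds a major second below written, so the part must be a major second above concert.
Gb6 → Ab6
D#5 → E#5
A5 → B5
A6 → B6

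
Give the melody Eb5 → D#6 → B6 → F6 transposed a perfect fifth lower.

Ab4 G#5 E6 Bb5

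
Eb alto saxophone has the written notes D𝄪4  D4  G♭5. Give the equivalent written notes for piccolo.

F##2 F2 Bbb3

First find concert pitch: the Eb alto saxophone sounds a major sixth below written, so D𝄪4 D4 G♭5 sounds F##3 F3 Bbb4.
Then write for piccolo: it sounds a perfect octave above written, so the part must be a perfect octave below concert.
F##3 → F##2
F3 → F2
Bbb4 → Bbb3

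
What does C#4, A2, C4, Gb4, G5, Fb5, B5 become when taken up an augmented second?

C#4 → D##4
A2 → B#2
C4 → D#4
Gb4 → A4
G5 → A#5
Fb5 → G5
B5 → C##6

D##4 B#2 D#4 A4 A#5 G5 C##6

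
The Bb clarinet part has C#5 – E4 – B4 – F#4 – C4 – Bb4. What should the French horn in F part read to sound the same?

First find concert pitch: the Bb clarinet sounds a major second below written, so C#5 E4 B4 F#4 C4 Bb4 sounds B4 D4 A4 E4 Bb3 Ab4.
Then write for French horn in F: it sounds a perfect fifth below written, so the part must be a perfect fifth above concert.
B4 → F#5
D4 → A4
A4 → E5
E4 → B4
Bb3 → F4
Ab4 → Eb5

F#5 A4 E5 B4 F4 Eb5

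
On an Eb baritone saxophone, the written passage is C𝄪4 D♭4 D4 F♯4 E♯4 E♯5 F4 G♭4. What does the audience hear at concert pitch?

E#2 Fb2 F2 A2 G#2 G#3 Ab2 Bbb2

The Eb baritone saxophone sounds a major thirteenth below written, so transpose each written note down a major thirteenth.
C##4 to E#2
Db4 to Fb2
D4 to F2
F#4 to A2
E#4 to G#2
E#5 to G#3
F4 to Ab2
Gb4 to Bbb2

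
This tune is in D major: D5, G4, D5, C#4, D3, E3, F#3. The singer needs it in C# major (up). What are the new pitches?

C#6 F#5 C#6 B#4 C#4 D#4 E#4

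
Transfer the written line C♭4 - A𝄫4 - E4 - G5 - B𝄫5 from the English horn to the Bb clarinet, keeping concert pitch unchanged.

Gb3 Ebb4 B3 D5 Fb5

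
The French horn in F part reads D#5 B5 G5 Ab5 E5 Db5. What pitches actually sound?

G#4 E5 C5 Db5 A4 Gb4

The French horn in F sounds a perfect fifth below written, so transpose each written note down a perfect fifth.
D#5 -> G#4
B5 -> E5
G5 -> C5
Ab5 -> Db5
E5 -> A4
Db5 -> Gb4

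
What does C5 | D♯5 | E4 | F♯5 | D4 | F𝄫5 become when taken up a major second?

A major second up from C5 gives D5.
A major second up from D#5 gives E#5.
E4 up a major second is F#4.
F#5: a second up reaches G, and 2 semitones makes it G#5.
D4 up a major second is E4.
Fbb5 up a major second is Gbb5.

D5 E#5 F#4 G#5 E4 Gbb5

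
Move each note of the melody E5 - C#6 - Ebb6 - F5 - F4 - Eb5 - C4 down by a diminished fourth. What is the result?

B#4 G##5 Bb5 C#5 C#4 B4 G#3

E5 → B#4
C#6 → G##5
Ebb6 → Bb5
F5 → C#5
F4 → C#4
Eb5 → B4
C4 → G#3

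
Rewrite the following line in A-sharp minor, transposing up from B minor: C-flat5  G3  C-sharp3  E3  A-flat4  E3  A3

From B up to A-sharp is a major seventh; apply that to each pitch.
Cb5 -> Bb5
G3 -> F#4
C#3 -> B#3
E3 -> D#4
Ab4 -> G5
E3 -> D#4
A3 -> G#4

Bb5 F#4 B#3 D#4 G5 D#4 G#4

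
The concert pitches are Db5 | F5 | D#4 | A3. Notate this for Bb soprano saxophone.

Written C4 sounds as Bb3 on the Bb soprano saxophone, so concert pitches are written a major second up.
Db5 → Eb5
F5 → G5
D#4 → E#4
A3 → B3

Eb5 G5 E#4 B3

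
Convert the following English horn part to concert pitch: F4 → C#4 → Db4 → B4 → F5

Bb3 F#3 Gb3 E4 Bb4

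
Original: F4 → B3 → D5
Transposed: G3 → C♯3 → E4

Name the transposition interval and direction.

down a minor seventh

Take the first pair: F4 → G3. F to G spans 7 letter names, so the interval is some kind of seventh.
G3 to F4 is 10 semitones, which makes it a minor seventh; the second version is lower, so the direction is down.
Checking another pair — D5 → E4 — gives the same interval.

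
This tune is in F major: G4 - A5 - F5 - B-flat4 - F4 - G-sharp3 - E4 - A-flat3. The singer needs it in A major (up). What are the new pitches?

B4 C#6 A5 D5 A4 B#3 G#4 C4

From F up to A is a major third; apply that to each pitch.
G4 → B4
A5 → C#6
F5 → A5
Bb4 → D5
F4 → A4
G#3 → B#3
E4 → G#4
Ab3 → C4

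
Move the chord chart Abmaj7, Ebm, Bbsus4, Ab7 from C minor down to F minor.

Dbmaj7 Abm Ebsus4 Db7

C minor down to F minor is a perfect fifth; each chord root moves by that interval while the quality stays the same.
Abmaj7: root Ab down a perfect fifth → Db, giving Dbmaj7.
Ebm: root Eb down a perfect fifth → Ab, giving Abm.
Bbsus4: root Bb down a perfect fifth → Eb, giving Ebsus4.
Ab7: root Ab down a perfect fifth → Db, giving Db7.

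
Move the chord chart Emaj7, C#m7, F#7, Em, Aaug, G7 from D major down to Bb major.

Cmaj7 Am7 D7 Cm Faug Eb7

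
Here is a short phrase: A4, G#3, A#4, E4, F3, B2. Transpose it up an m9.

Bb5 A4 B5 F5 Gb4 C4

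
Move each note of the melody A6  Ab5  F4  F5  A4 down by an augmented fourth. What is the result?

A6 down an augmented fourth is Eb6.
Ab5 down an augmented fourth is Ebb5.
F4 down an augmented fourth is Cb4.
F5: a fourth down reaches C, and 6 semitones makes it Cb5.
A4: a fourth down reaches E, and 6 semitones makes it Eb4.

Eb6 Ebb5 Cb4 Cb5 Eb4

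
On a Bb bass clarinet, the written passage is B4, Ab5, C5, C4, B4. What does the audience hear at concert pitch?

The Bb bass clarinet sounds a major ninth below written, so transpose each written note down a major ninth.
B4 becomes A3
Ab5 becomes Gb4
C5 becomes Bb3
C4 becomes Bb2
B4 becomes A3

A3 Gb4 Bb3 Bb2 A3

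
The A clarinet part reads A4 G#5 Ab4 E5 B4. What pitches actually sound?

The A clarinet sounds a minor third below written, so transpose each written note down a minor third.
A4 becomes F#4
G#5 becomes E#5
Ab4 becomes F4
E5 becomes C#5
B4 becomes G#4

F#4 E#5 F4 C#5 G#4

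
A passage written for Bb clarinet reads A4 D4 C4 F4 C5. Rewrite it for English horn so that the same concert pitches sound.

First find concert pitch: the Bb clarinet sounds a major second below written, so A4 D4 C4 F4 C5 sounds G4 C4 Bb3 Eb4 Bb4.
Then write for English horn: it sounds a perfect fifth below written, so the part must be a perfect fifth above concert.
G4 → D5
C4 → G4
Bb3 → F4
Eb4 → Bb4
Bb4 → F5

D5 G4 F4 Bb4 F5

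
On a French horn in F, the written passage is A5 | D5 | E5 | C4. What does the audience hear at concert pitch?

D5 G4 A4 F3

Written C4 on the French horn in F sounds as F3, a perfect fifth lower; apply that shift to every note.
A5 -> D5
D5 -> G4
E5 -> A4
C4 -> F3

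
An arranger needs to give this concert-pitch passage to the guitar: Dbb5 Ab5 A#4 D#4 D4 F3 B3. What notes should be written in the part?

Dbb6 Ab6 A#5 D#5 D5 F4 B4

Written C4 sounds as C3 on the guitar, so concert pitches are written a perfect octave up.
Dbb5 gives Dbb6
Ab5 gives Ab6
A#4 gives A#5
D#4 gives D#5
D4 gives D5
F3 gives F4
B3 gives B4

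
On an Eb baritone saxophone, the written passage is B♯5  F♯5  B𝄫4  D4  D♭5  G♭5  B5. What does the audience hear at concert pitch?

The Eb baritone saxophone sounds a major thirteenth below written, so transpose each written note down a major thirteenth.
B#5 -> D#4
F#5 -> A3
Bbb4 -> Dbb3
D4 -> F2
Db5 -> Fb3
Gb5 -> Bbb3
B5 -> D4

D#4 A3 Dbb3 F2 Fb3 Bbb3 D4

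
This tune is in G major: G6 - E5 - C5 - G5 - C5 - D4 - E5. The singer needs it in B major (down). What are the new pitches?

B5 G#4 E4 B4 E4 F#3 G#4

From G down to B is a minor sixth; apply that to each pitch.
G6 gives B5
E5 gives G#4
C5 gives E4
G5 gives B4
C5 gives E4
D4 gives F#3
E5 gives G#4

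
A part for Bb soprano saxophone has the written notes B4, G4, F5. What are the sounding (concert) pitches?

A4 F4 Eb5

The Bb soprano saxophone sounds a major second below written, so transpose each written note down a major second.
B4 to A4
G4 to F4
F5 to Eb5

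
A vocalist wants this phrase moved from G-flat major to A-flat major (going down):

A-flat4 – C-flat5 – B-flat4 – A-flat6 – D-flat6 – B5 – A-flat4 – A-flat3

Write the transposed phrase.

From G-flat down to A-flat is a minor seventh; apply that to each pitch.
Ab4 -> Bb3
Cb5 -> Db4
Bb4 -> C4
Ab6 -> Bb5
Db6 -> Eb5
B5 -> C#5
Ab4 -> Bb3
Ab3 -> Bb2

Bb3 Db4 C4 Bb5 Eb5 C#5 Bb3 Bb2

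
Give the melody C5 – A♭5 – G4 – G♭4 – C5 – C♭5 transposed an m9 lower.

C5 becomes B3
Ab5 becomes G4
G4 becomes F#3
Gb4 becomes F3
C5 becomes B3
Cb5 becomes Bb3

B3 G4 F#3 F3 B3 Bb3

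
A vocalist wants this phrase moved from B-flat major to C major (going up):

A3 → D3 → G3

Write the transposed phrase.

B3 E3 A3

From B-flat up to C is a major second; apply that to each pitch.
A3 -> B3
D3 -> E3
G3 -> A3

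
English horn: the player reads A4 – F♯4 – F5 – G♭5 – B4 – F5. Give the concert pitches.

The English horn sounds a perfect fifth below written, so transpose each written note down a perfect fifth.
A4 -> D4
F#4 -> B3
F5 -> Bb4
Gb5 -> Cb5
B4 -> E4
F5 -> Bb4

D4 B3 Bb4 Cb5 E4 Bb4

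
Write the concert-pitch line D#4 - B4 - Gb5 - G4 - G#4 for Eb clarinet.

B#3 G#4 Eb5 E4 E#4

The Eb clarinet sounds a minor third above written, so the written part must be a minor third below concert — transpose each note down.
D#4 gives B#3
B4 gives G#4
Gb5 gives Eb5
G4 gives E4
G#4 gives E#4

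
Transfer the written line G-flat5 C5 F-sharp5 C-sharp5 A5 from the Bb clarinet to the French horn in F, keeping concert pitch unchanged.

Cb6 F5 B5 F#5 D6

First find concert pitch: the Bb clarinet sounds a major second below written, so G-flat5 C5 F-sharp5 C-sharp5 A5 sounds Fb5 Bb4 E5 B4 G5.
Then write for French horn in F: it sounds a perfect fifth below written, so the part must be a perfect fifth above concert.
Fb5 → Cb6
Bb4 → F5
E5 → B5
B4 → F#5
G5 → D6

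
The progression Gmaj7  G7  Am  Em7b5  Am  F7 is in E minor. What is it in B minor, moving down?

Dmaj7 D7 Em Bm7b5 Em C7

E minor down to B minor is a perfect fourth; each chord root moves by that interval while the quality stays the same.
Gmaj7: root G down a perfect fourth → D, giving Dmaj7.
G7: root G down a perfect fourth → D, giving D7.
Am: root A down a perfect fourth → E, giving Em.
Em7b5: root E down a perfect fourth → B, giving Bm7b5.
Am: root A down a perfect fourth → E, giving Em.
F7: root F down a perfect fourth → C, giving C7.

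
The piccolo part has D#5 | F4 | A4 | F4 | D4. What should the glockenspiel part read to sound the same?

First find concert pitch: the piccolo sounds a perfect octave above written, so D#5 F4 A4 F4 D4 sounds D#6 F5 A5 F5 D5.
Then write for glockenspiel: it sounds a perfect fifteenth above written, so the part must be a perfect fifteenth below concert.
D#6 → D#4
F5 → F3
A5 → A3
F5 → F3
D5 → D3

D#4 F3 A3 F3 D3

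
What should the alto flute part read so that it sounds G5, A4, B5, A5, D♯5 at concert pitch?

Written C4 sounds as G3 on the alto flute, so concert pitches are written a perfect fourth up.
G5 becomes C6
A4 becomes D5
B5 becomes E6
A5 becomes D6
D#5 becomes G#5

C6 D5 E6 D6 G#5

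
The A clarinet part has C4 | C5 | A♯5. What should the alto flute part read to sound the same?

First find concert pitch: the A clarinet sounds a minor third below written, so C4 C5 A♯5 sounds A3 A4 F##5.
Then write for alto flute: it sounds a perfect fourth below written, so the part must be a perfect fourth above concert.
A3 → D4
A4 → D5
F##5 → B#5

D4 D5 B#5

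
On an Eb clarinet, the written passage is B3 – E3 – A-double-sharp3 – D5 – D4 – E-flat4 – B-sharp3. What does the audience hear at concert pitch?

Written C4 on the Eb clarinet sounds as Eb4, a minor third higher; apply that shift to every note.
B3 to D4
E3 to G3
A##3 to C##4
D5 to F5
D4 to F4
Eb4 to Gb4
B#3 to D#4

D4 G3 C##4 F5 F4 Gb4 D#4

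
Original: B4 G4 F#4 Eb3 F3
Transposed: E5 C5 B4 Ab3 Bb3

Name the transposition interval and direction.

up a perfect fourth

Take the first pair: B4 → E5. B to E spans 4 letter names, so the interval is some kind of fourth.
B4 to E5 is 5 semitones, which makes it a perfect fourth; the second version is higher, so the direction is up.
Checking another pair — F3 → Bb3 — gives the same interval.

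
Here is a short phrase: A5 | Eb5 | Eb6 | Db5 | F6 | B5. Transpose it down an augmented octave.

A5 -> Ab4
Eb5 -> Ebb4
Eb6 -> Ebb5
Db5 -> Dbb4
F6 -> Fb5
B5 -> Bb4

Ab4 Ebb4 Ebb5 Dbb4 Fb5 Bb4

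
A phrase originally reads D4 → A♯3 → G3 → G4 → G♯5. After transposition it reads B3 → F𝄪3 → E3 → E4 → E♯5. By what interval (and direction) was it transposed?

down a minor third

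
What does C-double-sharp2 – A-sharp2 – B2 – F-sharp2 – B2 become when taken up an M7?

B##2 G##3 A#3 E#3 A#3

C##2 up a major seventh is B##2.
A major seventh up from A#2 gives G##3.
A major seventh up from B2 gives A#3.
F#2: a seventh up reaches E, and 11 semitones makes it E#3.
B2: a seventh up reaches A, and 11 semitones makes it A#3.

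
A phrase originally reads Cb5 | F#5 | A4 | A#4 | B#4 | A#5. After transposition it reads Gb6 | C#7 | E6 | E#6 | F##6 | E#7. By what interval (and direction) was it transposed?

up a perfect twelfth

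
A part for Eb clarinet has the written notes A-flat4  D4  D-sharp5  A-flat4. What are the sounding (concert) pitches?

The Eb clarinet sounds a minor third above written, so transpose each written note up a minor third.
Ab4 gives Cb5
D4 gives F4
D#5 gives F#5
Ab4 gives Cb5

Cb5 F4 F#5 Cb5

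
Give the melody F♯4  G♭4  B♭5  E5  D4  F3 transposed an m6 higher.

D5 Ebb5 Gb6 C6 Bb4 Db4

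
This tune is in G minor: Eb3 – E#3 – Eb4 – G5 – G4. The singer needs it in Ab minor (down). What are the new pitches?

Fb2 F#2 Fb3 Ab4 Ab3

G minor to Ab minor down is a major seventh, so every note moves down by that interval.
Eb3 becomes Fb2
E#3 becomes F#2
Eb4 becomes Fb3
G5 becomes Ab4
G4 becomes Ab3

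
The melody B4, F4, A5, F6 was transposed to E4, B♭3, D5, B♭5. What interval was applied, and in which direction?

From B4 to E4 is 5 letter names — a fifth of some quality.
E4 to B4 is 7 semitones, which makes it a perfect fifth; the second version is lower, so the direction is down.
Checking another pair — F6 → Bb5 — gives the same interval.

down a perfect fifth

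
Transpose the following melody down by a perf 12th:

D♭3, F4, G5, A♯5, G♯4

Gb1 Bb2 C4 D#4 C#3

A perfect twelfth down from Db3 gives Gb1.
F4 down a perfect twelfth is Bb2.
G5 down a perfect twelfth is C4.
A#5 down a perfect twelfth is D#4.
G#4 down a perfect twelfth is C#3.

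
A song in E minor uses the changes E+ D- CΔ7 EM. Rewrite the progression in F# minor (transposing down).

F#+ E- DΔ7 F#M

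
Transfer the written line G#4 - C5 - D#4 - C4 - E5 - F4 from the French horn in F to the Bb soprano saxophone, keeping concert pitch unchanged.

First find concert pitch: the French horn in F sounds a perfect fifth below written, so G#4 C5 D#4 C4 E5 F4 sounds C#4 F4 G#3 F3 A4 Bb3.
Then write for Bb soprano saxophone: it sounds a major second below written, so the part must be a major second above concert.
C#4 → D#4
F4 → G4
G#3 → A#3
F3 → G3
A4 → B4
Bb3 → C4

D#4 G4 A#3 G3 B4 C4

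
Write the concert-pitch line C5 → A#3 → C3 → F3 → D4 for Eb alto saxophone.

A5 F##4 A3 D4 B4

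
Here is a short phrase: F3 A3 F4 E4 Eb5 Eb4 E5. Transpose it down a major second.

F3 becomes Eb3
A3 becomes G3
F4 becomes Eb4
E4 becomes D4
Eb5 becomes Db5
Eb4 becomes Db4
E5 becomes D5

Eb3 G3 Eb4 D4 Db5 Db4 D5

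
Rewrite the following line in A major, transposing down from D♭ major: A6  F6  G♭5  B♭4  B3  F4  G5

From D♭ down to A is a diminished fourth; apply that to each pitch.
A6 -> E#6
F6 -> C#6
Gb5 -> D5
Bb4 -> F#4
B3 -> F##3
F4 -> C#4
G5 -> D#5

E#6 C#6 D5 F#4 F##3 C#4 D#5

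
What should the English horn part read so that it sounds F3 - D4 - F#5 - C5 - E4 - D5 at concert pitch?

Written C4 sounds as F3 on the English horn, so concert pitches are written a perfect fifth up.
F3 -> C4
D4 -> A4
F#5 -> C#6
C5 -> G5
E4 -> B4
D5 -> A5

C4 A4 C#6 G5 B4 A5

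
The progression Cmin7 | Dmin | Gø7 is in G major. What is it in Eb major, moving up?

Abmin7 Bbmin Ebø7

G major up to Eb major is a minor sixth; each chord root moves by that interval while the quality stays the same.
Cmin7: root C up a minor sixth → Ab, giving Abmin7.
Dmin: root D up a minor sixth → Bb, giving Bbmin.
Gø7: root G up a minor sixth → Eb, giving Ebø7.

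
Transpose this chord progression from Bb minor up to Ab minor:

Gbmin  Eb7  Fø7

Fbmin Db7 Ebø7

Bb minor up to Ab minor is a minor seventh; each chord root moves by that interval while the quality stays the same.
Gbmin: root Gb up a minor seventh → Fb, giving Fbmin.
Eb7: root Eb up a minor seventh → Db, giving Db7.
Fø7: root F up a minor seventh → Eb, giving Ebø7.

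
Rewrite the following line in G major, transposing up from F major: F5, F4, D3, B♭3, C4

G5 G4 E3 C4 D4

F major to G major up is a major second, so every note moves up by that interval.
F5 to G5
F4 to G4
D3 to E3
Bb3 to C4
C4 to D4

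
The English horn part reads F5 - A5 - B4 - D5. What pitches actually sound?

Bb4 D5 E4 G4

The English horn sounds a perfect fifth below written, so transpose each written note down a perfect fifth.
F5 becomes Bb4
A5 becomes D5
B4 becomes E4
D5 becomes G4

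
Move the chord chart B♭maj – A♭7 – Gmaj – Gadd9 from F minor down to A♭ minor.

Dbmaj Cb7 Bbmaj Bbadd9

F minor down to A♭ minor is a major sixth; each chord root moves by that interval while the quality stays the same.
B♭maj: root B♭ down a major sixth → Db, giving Dbmaj.
A♭7: root A♭ down a major sixth → Cb, giving Cb7.
Gmaj: root G down a major sixth → Bb, giving Bbmaj.
Gadd9: root G down a major sixth → Bb, giving Bbadd9.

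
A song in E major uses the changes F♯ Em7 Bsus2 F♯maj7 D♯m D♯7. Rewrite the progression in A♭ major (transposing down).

Bb Abm7 Ebsus2 Bbmaj7 Gm G7

E major down to A♭ major is an augmented fifth; each chord root moves by that interval while the quality stays the same.
F♯: root F♯ down an augmented fifth → Bb, giving Bb.
Em7: root E down an augmented fifth → Ab, giving Abm7.
Bsus2: root B down an augmented fifth → Eb, giving Ebsus2.
F♯maj7: root F♯ down an augmented fifth → Bb, giving Bbmaj7.
D♯m: root D♯ down an augmented fifth → G, giving Gm.
D♯7: root D♯ down an augmented fifth → G, giving G7.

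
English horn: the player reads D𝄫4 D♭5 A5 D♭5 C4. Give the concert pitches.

Gbb3 Gb4 D5 Gb4 F3

Written C4 on the English horn sounds as F3, a perfect fifth lower; apply that shift to every note.
Dbb4 → Gbb3
Db5 → Gb4
A5 → D5
Db5 → Gb4
C4 → F3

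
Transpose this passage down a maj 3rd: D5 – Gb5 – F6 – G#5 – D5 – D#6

D5 -> Bb4
Gb5 -> Ebb5
F6 -> Db6
G#5 -> E5
D5 -> Bb4
D#6 -> B5

Bb4 Ebb5 Db6 E5 Bb4 B5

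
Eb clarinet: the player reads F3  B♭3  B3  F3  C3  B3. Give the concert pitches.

Ab3 Db4 D4 Ab3 Eb3 D4

Written C4 on the Eb clarinet sounds as Eb4, a minor third higher; apply that shift to every note.
F3 becomes Ab3
Bb3 becomes Db4
B3 becomes D4
F3 becomes Ab3
C3 becomes Eb3
B3 becomes D4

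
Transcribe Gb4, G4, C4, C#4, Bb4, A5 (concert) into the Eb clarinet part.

Eb4 E4 A3 A#3 G4 F#5

Written C4 sounds as Eb4 on the Eb clarinet, so concert pitches are written a minor third down.
Gb4 to Eb4
G4 to E4
C4 to A3
C#4 to A#3
Bb4 to G4
A5 to F#5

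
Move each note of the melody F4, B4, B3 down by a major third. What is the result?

Db4 G4 G3

F4 -> Db4
B4 -> G4
B3 -> G3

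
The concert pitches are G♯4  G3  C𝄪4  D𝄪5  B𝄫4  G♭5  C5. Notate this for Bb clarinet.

Written C4 sounds as Bb3 on the Bb clarinet, so concert pitches are written a major second up.
G#4 → A#4
G3 → A3
C##4 → D##4
D##5 → E##5
Bbb4 → Cb5
Gb5 → Ab5
C5 → D5

A#4 A3 D##4 E##5 Cb5 Ab5 D5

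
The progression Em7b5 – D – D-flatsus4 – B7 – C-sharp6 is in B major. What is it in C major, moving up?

Fm7b5 Eb Ebbsus4 C7 D6

B major up to C major is a minor second; each chord root moves by that interval while the quality stays the same.
Em7b5: root E up a minor second → F, giving Fm7b5.
D: root D up a minor second → Eb, giving Eb.
D-flatsus4: root D-flat up a minor second → Ebb, giving Ebbsus4.
B7: root B up a minor second → C, giving C7.
C-sharp6: root C-sharp up a minor second → D, giving D6.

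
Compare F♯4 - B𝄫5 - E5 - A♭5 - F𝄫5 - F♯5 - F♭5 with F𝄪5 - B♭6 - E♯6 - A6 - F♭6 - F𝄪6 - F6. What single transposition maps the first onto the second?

Take the first pair: F#4 → F##5. F to F spans 8 letter names, so the interval is some kind of octave.
F#4 to F##5 is 13 semitones, which makes it an augmented octave; the second version is higher, so the direction is up.
Checking another pair — Fb5 → F6 — gives the same interval.

up an augmented octave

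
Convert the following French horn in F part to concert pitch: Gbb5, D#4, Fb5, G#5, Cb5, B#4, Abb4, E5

Cbb5 G#3 Bbb4 C#5 Fb4 E#4 Dbb4 A4

Written C4 on the French horn in F sounds as F3, a perfect fifth lower; apply that shift to every note.
Gbb5 becomes Cbb5
D#4 becomes G#3
Fb5 becomes Bbb4
G#5 becomes C#5
Cb5 becomes Fb4
B#4 becomes E#4
Abb4 becomes Dbb4
E5 becomes A4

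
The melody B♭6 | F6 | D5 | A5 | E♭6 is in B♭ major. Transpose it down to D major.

D6 A5 F#4 C#5 G5

B♭ major to D major down is a minor sixth, so every note moves down by that interval.
Bb6 -> D6
F6 -> A5
D5 -> F#4
A5 -> C#5
Eb6 -> G5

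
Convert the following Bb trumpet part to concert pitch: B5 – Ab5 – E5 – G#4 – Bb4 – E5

A5 Gb5 D5 F#4 Ab4 D5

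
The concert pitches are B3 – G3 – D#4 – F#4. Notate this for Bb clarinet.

C#4 A3 E#4 G#4

Written C4 sounds as Bb3 on the Bb clarinet, so concert pitches are written a major second up.
B3 to C#4
G3 to A3
D#4 to E#4
F#4 to G#4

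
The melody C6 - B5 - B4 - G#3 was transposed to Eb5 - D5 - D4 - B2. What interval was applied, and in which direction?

Take the first pair: C6 → Eb5. C to E spans 6 letter names, so the interval is some kind of sixth.
Eb5 to C6 is 9 semitones, which makes it a major sixth; the second version is lower, so the direction is down.
Checking another pair — G#3 → B2 — gives the same interval.

down a major sixth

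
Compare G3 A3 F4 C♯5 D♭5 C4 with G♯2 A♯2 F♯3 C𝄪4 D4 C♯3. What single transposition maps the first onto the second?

down a diminished octave

From G3 to G#2 is 8 letter names — an octave of some quality.
G#2 to G3 is 11 semitones, which makes it a diminished octave; the second version is lower, so the direction is down.
Checking another pair — C4 → C#3 — gives the same interval.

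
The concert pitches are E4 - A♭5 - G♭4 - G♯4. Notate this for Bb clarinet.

F#4 Bb5 Ab4 A#4

The Bb clarinet sounds a major second below written, so the written part must be a major second above concert — transpose each note up.
E4 gives F#4
Ab5 gives Bb5
Gb4 gives Ab4
G#4 gives A#4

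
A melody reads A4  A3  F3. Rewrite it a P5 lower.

D4 D3 Bb2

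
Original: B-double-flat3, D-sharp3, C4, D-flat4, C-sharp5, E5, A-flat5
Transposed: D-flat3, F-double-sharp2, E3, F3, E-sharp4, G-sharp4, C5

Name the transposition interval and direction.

From Bbb3 to Db3 is 6 letter names — a sixth of some quality.
Db3 to Bbb3 is 8 semitones, which makes it a minor sixth; the second version is lower, so the direction is down.
Checking another pair — Ab5 → C5 — gives the same interval.

down a minor sixth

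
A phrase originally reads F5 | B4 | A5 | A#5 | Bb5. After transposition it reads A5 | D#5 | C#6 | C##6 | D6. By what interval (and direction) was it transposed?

up a major third

Take the first pair: F5 → A5. F to A spans 3 letter names, so the interval is some kind of third.
F5 to A5 is 4 semitones, which makes it a major third; the second version is higher, so the direction is up.
Checking another pair — Bb5 → D6 — gives the same interval.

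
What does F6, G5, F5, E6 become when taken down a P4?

C6 D5 C5 B5

F6 down a perfect fourth is C6.
A perfect fourth down from G5 gives D5.
F5 down a perfect fourth is C5.
E6 down a perfect fourth is B5.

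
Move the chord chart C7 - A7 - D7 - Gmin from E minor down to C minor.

E minor down to C minor is a major third; each chord root moves by that interval while the quality stays the same.
C7: root C down a major third → Ab, giving Ab7.
A7: root A down a major third → F, giving F7.
D7: root D down a major third → Bb, giving Bb7.
Gmin: root G down a major third → Eb, giving Ebmin.

Ab7 F7 Bb7 Ebmin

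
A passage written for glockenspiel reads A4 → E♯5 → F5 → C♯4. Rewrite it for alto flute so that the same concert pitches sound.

D7 A#7 Bb7 F#6

First find concert pitch: the glockenspiel sounds a perfect fifteenth above written, so A4 E♯5 F5 C♯4 sounds A6 E#7 F7 C#6.
Then write for alto flute: it sounds a perfect fourth below written, so the part must be a perfect fourth above concert.
A6 → D7
E#7 → A#7
F7 → Bb7
C#6 → F#6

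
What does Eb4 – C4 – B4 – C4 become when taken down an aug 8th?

Ebb3 Cb3 Bb3 Cb3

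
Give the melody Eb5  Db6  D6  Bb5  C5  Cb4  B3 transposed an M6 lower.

Gb4 Fb5 F5 Db5 Eb4 Ebb3 D3

Eb5 gives Gb4
Db6 gives Fb5
D6 gives F5
Bb5 gives Db5
C5 gives Eb4
Cb4 gives Ebb3
B3 gives D3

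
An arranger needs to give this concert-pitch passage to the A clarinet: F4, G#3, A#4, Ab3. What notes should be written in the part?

Ab4 B3 C#5 Cb4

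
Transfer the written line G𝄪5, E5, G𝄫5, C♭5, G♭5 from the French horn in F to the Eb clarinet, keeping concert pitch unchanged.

First find concert pitch: the French horn in F sounds a perfect fifth below written, so G𝄪5 E5 G𝄫5 C♭5 G♭5 sounds C##5 A4 Cbb5 Fb4 Cb5.
Then write for Eb clarinet: it sounds a minor third above written, so the part must be a minor third below concert.
C##5 → A##4
A4 → F#4
Cbb5 → Abb4
Fb4 → Db4
Cb5 → Ab4

A##4 F#4 Abb4 Db4 Ab4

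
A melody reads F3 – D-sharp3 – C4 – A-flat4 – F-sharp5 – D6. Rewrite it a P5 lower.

Bb2 G#2 F3 Db4 B4 G5

F3: a fifth down reaches B, and 7 semitones makes it Bb2.
D#3 down a perfect fifth is G#2.
C4 down a perfect fifth is F3.
Ab4: a fifth down reaches D, and 7 semitones makes it Db4.
F#5 down a perfect fifth is B4.
A perfect fifth down from D6 gives G5.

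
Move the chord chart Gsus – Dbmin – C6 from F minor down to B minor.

C#sus Gmin F#6

F minor down to B minor is a diminished fifth; each chord root moves by that interval while the quality stays the same.
Gsus: root G down a diminished fifth → C#, giving C#sus.
Dbmin: root Db down a diminished fifth → G, giving Gmin.
C6: root C down a diminished fifth → F#, giving F#6.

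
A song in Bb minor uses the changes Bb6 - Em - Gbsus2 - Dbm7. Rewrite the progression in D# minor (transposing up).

D#6 G##m Bsus2 F#m7

Bb minor up to D# minor is an augmented third; each chord root moves by that interval while the quality stays the same.
Bb6: root Bb up an augmented third → D#, giving D#6.
Em: root E up an augmented third → G##, giving G##m.
Gbsus2: root Gb up an augmented third → B, giving Bsus2.
Dbm7: root Db up an augmented third → F#, giving F#m7.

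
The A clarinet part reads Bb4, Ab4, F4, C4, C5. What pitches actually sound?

G4 F4 D4 A3 A4

Written C4 on the A clarinet sounds as A3, a minor third lower; apply that shift to every note.
Bb4 -> G4
Ab4 -> F4
F4 -> D4
C4 -> A3
C5 -> A4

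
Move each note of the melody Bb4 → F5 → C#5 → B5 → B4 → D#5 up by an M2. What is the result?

Bb4: a second up reaches C, and 2 semitones makes it C5.
F5 up a major second is G5.
A major second up from C#5 gives D#5.
B5: a second up reaches C, and 2 semitones makes it C#6.
A major second up from B4 gives C#5.
D#5: a second up reaches E, and 2 semitones makes it E#5.

C5 G5 D#5 C#6 C#5 E#5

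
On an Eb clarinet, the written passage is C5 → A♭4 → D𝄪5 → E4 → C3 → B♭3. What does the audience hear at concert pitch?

Eb5 Cb5 F##5 G4 Eb3 Db4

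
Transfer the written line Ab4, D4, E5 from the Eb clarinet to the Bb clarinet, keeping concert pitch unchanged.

First find concert pitch: the Eb clarinet sounds a minor third above written, so Ab4 D4 E5 sounds Cb5 F4 G5.
Then write for Bb clarinet: it sounds a major second below written, so the part must be a major second above concert.
Cb5 → Db5
F4 → G4
G5 → A5

Db5 G4 A5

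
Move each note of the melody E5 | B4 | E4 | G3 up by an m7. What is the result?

D6 A5 D5 F4

E5 to D6
B4 to A5
E4 to D5
G3 to F4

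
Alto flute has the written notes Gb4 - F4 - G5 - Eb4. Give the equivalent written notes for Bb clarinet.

Eb4 D4 E5 C4

First find concert pitch: the alto flute sounds a perfect fourth below written, so Gb4 F4 G5 Eb4 sounds Db4 C4 D5 Bb3.
Then write for Bb clarinet: it sounds a major second below written, so the part must be a major second above concert.
Db4 → Eb4
C4 → D4
D5 → E5
Bb3 → C4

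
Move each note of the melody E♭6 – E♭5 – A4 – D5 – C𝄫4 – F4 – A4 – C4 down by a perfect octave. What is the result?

Eb6 becomes Eb5
Eb5 becomes Eb4
A4 becomes A3
D5 becomes D4
Cbb4 becomes Cbb3
F4 becomes F3
A4 becomes A3
C4 becomes C3

Eb5 Eb4 A3 D4 Cbb3 F3 A3 C3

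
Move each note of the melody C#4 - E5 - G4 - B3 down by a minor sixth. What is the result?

E#3 G#4 B3 D#3

C#4 becomes E#3
E5 becomes G#4
G4 becomes B3
B3 becomes D#3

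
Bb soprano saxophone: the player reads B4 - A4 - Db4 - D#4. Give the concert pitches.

Written C4 on the Bb soprano saxophone sounds as Bb3, a major second lower; apply that shift to every note.
B4 gives A4
A4 gives G4
Db4 gives Cb4
D#4 gives C#4

A4 G4 Cb4 C#4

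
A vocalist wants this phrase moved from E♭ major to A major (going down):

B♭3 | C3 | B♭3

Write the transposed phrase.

E3 F#2 E3

From E♭ down to A is a diminished fifth; apply that to each pitch.
Bb3 -> E3
C3 -> F#2
Bb3 -> E3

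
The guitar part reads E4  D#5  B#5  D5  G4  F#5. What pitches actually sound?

E3 D#4 B#4 D4 G3 F#4

The guitar sounds a perfect octave below written, so transpose each written note down a perfect octave.
E4 to E3
D#5 to D#4
B#5 to B#4
D5 to D4
G4 to G3
F#5 to F#4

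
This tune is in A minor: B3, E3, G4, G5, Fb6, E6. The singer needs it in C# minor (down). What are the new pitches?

D#3 G#2 B3 B4 Ab5 G#5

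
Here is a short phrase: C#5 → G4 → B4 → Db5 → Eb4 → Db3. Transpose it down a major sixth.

E4 Bb3 D4 Fb4 Gb3 Fb2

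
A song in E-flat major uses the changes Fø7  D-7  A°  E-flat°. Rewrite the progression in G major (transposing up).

Aø7 F#-7 C#° G°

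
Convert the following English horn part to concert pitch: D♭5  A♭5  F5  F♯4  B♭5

The English horn sounds a perfect fifth below written, so transpose each written note down a perfect fifth.
Db5 to Gb4
Ab5 to Db5
F5 to Bb4
F#4 to B3
Bb5 to Eb5

Gb4 Db5 Bb4 B3 Eb5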